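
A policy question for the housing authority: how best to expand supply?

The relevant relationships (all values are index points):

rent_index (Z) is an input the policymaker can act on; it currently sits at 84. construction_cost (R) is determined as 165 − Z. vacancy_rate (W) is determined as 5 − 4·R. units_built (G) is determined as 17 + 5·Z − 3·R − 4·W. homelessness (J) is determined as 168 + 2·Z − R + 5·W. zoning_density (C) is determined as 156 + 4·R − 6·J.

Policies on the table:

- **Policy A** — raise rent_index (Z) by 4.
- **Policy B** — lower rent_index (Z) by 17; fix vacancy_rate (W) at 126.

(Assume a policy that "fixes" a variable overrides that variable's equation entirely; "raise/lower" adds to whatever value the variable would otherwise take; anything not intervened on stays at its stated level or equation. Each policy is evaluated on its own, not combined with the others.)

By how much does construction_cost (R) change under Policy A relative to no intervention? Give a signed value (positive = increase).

-4

Baseline:
  Z = 84
  R = 165 − 84 = 81
Policy A (Z + 4):
  Z = 84 + 4 = 88
  R = 165 − 88 = 77
Change in R: 77 − 81 = -4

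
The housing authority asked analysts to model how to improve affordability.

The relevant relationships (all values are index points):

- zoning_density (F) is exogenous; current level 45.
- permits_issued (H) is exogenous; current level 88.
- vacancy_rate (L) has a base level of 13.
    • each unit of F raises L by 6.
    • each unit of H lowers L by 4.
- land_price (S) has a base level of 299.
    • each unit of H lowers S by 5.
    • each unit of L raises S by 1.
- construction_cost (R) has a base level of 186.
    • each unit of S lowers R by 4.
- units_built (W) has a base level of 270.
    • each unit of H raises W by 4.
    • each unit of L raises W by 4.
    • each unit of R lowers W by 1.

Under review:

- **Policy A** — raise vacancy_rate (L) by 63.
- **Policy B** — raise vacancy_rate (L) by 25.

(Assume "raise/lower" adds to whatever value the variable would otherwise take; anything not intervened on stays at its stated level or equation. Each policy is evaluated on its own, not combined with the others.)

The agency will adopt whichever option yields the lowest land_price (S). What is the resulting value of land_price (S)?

-185

Policy A (L + 63):
  F = 45
  H = 88
  L = 13 + 6·45 − 4·88 (+63 from intervention) = -6
  S = 299 − 5·88 + (-6) = -147
Policy B (L + 25):
  F = 45
  H = 88
  L = 13 + 6·45 − 4·88 (+25 from intervention) = -44
  S = 299 − 5·88 + (-44) = -185
Comparing — Policy A: S=-147, Policy B: S=-185. Lowest is -185 (Policy B).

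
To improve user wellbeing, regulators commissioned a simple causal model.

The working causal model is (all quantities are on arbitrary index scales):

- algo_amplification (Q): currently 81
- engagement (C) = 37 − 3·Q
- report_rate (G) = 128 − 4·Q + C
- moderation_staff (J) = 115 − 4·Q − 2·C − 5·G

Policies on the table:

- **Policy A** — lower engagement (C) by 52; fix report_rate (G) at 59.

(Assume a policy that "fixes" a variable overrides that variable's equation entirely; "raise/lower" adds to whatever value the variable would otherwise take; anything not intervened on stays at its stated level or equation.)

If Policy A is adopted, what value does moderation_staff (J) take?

Policy A (C − 52, G := 59):
  Q = 81
  C = 37 − 3·81 (−52 from intervention) = -258
  G = 59
  J = 115 − 4·81 − 2·(-258) − 5·59 = 12

12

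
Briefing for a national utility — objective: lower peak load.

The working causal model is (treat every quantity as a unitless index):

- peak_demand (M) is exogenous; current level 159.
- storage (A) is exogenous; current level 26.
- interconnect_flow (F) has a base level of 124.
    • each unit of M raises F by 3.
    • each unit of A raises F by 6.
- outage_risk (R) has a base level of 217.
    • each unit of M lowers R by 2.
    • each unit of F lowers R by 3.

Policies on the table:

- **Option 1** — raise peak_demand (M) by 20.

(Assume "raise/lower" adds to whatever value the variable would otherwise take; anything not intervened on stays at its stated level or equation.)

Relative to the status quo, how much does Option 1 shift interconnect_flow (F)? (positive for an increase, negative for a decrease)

Baseline:
  M = 159
  A = 26
  F = 124 + 3·159 + 6·26 = 757
Option 1 (M + 20):
  M = 159 + 20 = 179
  A = 26
  F = 124 + 3·179 + 6·26 = 817
Change in F: 817 − 757 = 60

60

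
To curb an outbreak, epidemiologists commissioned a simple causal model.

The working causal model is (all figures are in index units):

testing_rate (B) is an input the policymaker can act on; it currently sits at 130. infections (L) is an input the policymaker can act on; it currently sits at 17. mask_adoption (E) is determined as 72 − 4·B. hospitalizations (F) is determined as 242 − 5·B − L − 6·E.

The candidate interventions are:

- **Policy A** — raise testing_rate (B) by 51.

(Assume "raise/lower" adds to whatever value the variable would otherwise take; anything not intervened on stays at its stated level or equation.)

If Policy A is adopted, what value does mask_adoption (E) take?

Policy A (B + 51):
  B = 130 + 51 = 181
  E = 72 − 4·181 = -652

-652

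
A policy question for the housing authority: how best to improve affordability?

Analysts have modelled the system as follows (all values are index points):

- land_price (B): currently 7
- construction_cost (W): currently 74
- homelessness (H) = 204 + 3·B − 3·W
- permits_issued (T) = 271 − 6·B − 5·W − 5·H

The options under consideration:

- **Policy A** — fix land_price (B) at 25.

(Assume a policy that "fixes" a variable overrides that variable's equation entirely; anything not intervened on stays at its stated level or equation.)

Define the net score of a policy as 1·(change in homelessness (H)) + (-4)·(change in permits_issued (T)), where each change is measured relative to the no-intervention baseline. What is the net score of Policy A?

1566

Baseline:
  B = 7
  W = 74
  H = 204 + 3·7 − 3·74 = 3
  T = 271 − 6·7 − 5·74 − 5·3 = -156
Policy A (B := 25):
  B = 25
  W = 74
  H = 204 + 3·25 − 3·74 = 57
  T = 271 − 6·25 − 5·74 − 5·57 = -534
ΔH = 57 − 3 = 54; ΔT = -534 − (-156) = -378
Score = 1·54 + (-4)·(-378) = 1566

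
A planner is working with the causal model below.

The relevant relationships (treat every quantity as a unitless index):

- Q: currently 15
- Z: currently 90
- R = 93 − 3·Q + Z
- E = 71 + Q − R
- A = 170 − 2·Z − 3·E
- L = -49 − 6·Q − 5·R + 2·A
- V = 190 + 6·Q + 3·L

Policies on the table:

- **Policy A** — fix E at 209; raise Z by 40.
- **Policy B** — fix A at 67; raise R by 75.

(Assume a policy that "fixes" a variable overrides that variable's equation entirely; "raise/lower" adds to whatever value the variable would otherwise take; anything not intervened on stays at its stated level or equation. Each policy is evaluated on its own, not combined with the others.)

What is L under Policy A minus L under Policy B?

-1393

Policy A (E := 209, Z + 40):
  Q = 15
  Z = 90 + 40 = 130
  R = 93 − 3·15 + 130 = 178
  E = 209
  A = 170 − 2·130 − 3·209 = -717
  L = -49 − 6·15 − 5·178 + 2·(-717) = -2463
Policy B (A := 67, R + 75):
  Q = 15
  Z = 90
  R = 93 − 3·15 + 90 (+75 from intervention) = 213
  E = 71 + 15 − 213 = -127
  A = 67
  L = -49 − 6·15 − 5·213 + 2·67 = -1070
L: -2463 − (-1070) = -1393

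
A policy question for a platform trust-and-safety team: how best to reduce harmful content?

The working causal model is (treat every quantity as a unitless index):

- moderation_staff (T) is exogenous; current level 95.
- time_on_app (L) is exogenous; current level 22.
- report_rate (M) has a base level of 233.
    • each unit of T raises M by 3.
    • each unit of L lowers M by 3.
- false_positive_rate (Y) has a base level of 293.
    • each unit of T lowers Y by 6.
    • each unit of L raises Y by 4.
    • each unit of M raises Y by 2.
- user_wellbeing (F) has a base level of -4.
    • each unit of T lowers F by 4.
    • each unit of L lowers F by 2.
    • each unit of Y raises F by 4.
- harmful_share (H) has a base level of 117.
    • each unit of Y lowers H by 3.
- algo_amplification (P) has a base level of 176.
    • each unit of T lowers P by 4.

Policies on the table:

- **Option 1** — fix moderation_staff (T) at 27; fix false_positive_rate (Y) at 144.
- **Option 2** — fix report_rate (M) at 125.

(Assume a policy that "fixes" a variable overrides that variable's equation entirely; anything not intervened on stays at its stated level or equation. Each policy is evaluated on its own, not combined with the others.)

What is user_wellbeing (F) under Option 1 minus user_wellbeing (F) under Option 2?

Option 1 (T := 27, Y := 144):
  T = 27
  L = 22
  M = 233 + 3·27 − 3·22 = 248
  Y = 144
  F = -4 − 4·27 − 2·22 + 4·144 = 420
Option 2 (M := 125):
  T = 95
  L = 22
  M = 125
  Y = 293 − 6·95 + 4·22 + 2·125 = 61
  F = -4 − 4·95 − 2·22 + 4·61 = -184
F: 420 − (-184) = 604

604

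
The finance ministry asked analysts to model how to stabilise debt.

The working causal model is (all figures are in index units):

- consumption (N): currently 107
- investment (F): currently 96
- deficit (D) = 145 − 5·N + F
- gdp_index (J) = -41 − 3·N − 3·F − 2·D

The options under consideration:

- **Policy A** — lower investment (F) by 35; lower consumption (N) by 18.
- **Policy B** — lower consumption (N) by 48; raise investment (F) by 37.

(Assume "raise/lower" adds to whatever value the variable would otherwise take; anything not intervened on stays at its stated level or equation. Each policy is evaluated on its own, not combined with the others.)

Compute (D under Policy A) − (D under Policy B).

Policy A (F − 35, N − 18):
  N = 107 − 18 = 89
  F = 96 − 35 = 61
  D = 145 − 5·89 + 61 = -239
Policy B (N − 48, F + 37):
  N = 107 − 48 = 59
  F = 96 + 37 = 133
  D = 145 − 5·59 + 133 = -17
D: -239 − (-17) = -222

-222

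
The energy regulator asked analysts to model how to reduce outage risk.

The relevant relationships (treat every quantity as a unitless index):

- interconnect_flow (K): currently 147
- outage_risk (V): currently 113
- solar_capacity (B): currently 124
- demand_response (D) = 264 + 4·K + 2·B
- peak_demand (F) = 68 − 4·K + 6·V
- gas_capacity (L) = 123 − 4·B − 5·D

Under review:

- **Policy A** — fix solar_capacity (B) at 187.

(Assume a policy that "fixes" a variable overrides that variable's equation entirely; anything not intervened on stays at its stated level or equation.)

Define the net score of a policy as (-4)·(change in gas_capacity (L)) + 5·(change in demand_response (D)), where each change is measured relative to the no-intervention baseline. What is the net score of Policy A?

4158

Baseline:
  K = 147
  B = 124
  D = 264 + 4·147 + 2·124 = 1100
  L = 123 − 4·124 − 5·1100 = -5873
Policy A (B := 187):
  K = 147
  B = 187
  D = 264 + 4·147 + 2·187 = 1226
  L = 123 − 4·187 − 5·1226 = -6755
ΔL = -6755 − (-5873) = -882; ΔD = 1226 − 1100 = 126
Score = (-4)·(-882) + 5·126 = 4158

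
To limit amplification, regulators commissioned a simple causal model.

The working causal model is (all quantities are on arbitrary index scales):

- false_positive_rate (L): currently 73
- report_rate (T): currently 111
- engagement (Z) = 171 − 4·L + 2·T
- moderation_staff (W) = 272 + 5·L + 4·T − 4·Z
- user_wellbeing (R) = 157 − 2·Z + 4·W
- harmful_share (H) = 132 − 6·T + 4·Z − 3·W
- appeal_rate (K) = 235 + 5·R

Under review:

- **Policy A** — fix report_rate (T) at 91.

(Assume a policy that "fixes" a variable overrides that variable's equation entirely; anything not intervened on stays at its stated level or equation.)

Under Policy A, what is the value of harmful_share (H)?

-2441

Policy A (T := 91):
  L = 73
  T = 91
  Z = 171 − 4·73 + 2·91 = 61
  W = 272 + 5·73 + 4·91 − 4·61 = 757
  H = 132 − 6·91 + 4·61 − 3·757 = -2441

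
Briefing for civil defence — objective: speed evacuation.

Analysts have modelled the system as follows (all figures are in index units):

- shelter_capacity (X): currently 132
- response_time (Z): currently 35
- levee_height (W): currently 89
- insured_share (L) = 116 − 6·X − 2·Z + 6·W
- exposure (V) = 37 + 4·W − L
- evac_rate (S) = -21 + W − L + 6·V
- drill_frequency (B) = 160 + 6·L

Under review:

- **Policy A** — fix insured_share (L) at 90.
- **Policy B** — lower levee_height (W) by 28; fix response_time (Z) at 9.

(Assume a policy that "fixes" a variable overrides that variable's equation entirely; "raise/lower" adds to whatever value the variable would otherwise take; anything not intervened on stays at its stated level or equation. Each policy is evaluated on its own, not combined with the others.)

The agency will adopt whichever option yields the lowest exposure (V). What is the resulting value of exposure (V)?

303

Policy A (L := 90):
  X = 132
  Z = 35
  W = 89
  L = 90
  V = 37 + 4·89 − 90 = 303
Policy B (W − 28, Z := 9):
  X = 132
  Z = 9
  W = 89 − 28 = 61
  L = 116 − 6·132 − 2·9 + 6·61 = -328
  V = 37 + 4·61 − (-328) = 609
Comparing — Policy A: V=303, Policy B: V=609. Lowest is 303 (Policy A).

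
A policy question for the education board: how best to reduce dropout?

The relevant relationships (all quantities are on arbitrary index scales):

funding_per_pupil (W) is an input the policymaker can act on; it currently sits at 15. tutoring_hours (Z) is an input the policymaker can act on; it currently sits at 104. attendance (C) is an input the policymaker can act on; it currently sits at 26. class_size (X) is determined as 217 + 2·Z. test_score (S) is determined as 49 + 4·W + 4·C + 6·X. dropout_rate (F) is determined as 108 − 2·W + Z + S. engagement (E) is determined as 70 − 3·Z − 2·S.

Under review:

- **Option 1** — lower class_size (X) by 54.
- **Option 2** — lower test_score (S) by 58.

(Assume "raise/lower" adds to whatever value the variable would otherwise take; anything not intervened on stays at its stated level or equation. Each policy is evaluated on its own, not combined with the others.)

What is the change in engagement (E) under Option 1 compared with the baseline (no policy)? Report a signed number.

648

Baseline:
  W = 15
  Z = 104
  C = 26
  X = 217 + 2·104 = 425
  S = 49 + 4·15 + 4·26 + 6·425 = 2763
  E = 70 − 3·104 − 2·2763 = -5768
Option 1 (X − 54):
  W = 15
  Z = 104
  C = 26
  X = 217 + 2·104 (−54 from intervention) = 371
  S = 49 + 4·15 + 4·26 + 6·371 = 2439
  E = 70 − 3·104 − 2·2439 = -5120
Change in E: -5120 − (-5768) = 648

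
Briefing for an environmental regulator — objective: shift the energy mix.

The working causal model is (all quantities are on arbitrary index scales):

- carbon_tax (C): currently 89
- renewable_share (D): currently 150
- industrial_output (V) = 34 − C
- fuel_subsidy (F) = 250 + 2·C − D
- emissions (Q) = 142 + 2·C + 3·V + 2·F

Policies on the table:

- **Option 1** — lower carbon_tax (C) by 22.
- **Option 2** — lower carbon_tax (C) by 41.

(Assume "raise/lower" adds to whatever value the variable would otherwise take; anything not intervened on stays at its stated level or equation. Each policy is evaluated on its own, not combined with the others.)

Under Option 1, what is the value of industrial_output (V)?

-33

Option 1 (C − 22):
  C = 89 − 22 = 67
  V = 34 − 67 = -33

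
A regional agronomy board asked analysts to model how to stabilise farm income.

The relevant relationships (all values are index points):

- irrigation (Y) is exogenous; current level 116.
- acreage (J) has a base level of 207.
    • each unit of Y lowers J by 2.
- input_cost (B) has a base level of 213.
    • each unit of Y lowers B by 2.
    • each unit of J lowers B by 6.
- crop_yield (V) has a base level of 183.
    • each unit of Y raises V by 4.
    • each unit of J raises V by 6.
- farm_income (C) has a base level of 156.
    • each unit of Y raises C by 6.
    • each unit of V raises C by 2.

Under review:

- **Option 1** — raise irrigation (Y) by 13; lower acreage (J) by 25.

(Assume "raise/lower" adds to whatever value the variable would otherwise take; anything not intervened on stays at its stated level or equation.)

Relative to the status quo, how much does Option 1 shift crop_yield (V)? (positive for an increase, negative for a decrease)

-254

Baseline:
  Y = 116
  J = 207 − 2·116 = -25
  V = 183 + 4·116 + 6·(-25) = 497
Option 1 (Y + 13, J − 25):
  Y = 116 + 13 = 129
  J = 207 − 2·129 (−25 from intervention) = -76
  V = 183 + 4·129 + 6·(-76) = 243
Change in V: 243 − 497 = -254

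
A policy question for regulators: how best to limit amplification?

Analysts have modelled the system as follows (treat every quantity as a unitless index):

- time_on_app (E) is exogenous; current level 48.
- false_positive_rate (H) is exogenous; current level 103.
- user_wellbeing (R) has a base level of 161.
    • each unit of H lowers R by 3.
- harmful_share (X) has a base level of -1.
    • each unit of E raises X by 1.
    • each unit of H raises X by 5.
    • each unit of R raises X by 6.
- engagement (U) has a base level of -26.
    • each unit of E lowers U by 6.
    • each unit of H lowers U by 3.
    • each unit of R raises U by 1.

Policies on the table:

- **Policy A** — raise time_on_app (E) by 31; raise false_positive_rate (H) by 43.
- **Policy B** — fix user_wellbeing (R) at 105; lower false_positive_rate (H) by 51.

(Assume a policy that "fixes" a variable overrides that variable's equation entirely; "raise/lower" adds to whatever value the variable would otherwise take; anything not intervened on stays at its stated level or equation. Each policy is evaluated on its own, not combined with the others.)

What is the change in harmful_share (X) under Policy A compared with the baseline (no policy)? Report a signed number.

Baseline:
  E = 48
  H = 103
  R = 161 − 3·103 = -148
  X = -1 + 48 + 5·103 + 6·(-148) = -326
Policy A (E + 31, H + 43):
  E = 48 + 31 = 79
  H = 103 + 43 = 146
  R = 161 − 3·146 = -277
  X = -1 + 79 + 5·146 + 6·(-277) = -854
Change in X: -854 − (-326) = -528

-528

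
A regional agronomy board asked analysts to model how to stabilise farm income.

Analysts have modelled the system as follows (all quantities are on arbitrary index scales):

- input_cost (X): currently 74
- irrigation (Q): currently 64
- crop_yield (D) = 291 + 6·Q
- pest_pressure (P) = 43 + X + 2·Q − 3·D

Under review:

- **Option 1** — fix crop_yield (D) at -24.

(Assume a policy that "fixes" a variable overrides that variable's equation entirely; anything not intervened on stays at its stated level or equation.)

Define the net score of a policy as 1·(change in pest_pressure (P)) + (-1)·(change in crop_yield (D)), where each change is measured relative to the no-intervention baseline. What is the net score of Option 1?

2796

Baseline:
  X = 74
  Q = 64
  D = 291 + 6·64 = 675
  P = 43 + 74 + 2·64 − 3·675 = -1780
Option 1 (D := -24):
  X = 74
  Q = 64
  D = -24
  P = 43 + 74 + 2·64 − 3·(-24) = 317
ΔP = 317 − (-1780) = 2097; ΔD = -24 − 675 = -699
Score = 1·2097 + (-1)·(-699) = 2796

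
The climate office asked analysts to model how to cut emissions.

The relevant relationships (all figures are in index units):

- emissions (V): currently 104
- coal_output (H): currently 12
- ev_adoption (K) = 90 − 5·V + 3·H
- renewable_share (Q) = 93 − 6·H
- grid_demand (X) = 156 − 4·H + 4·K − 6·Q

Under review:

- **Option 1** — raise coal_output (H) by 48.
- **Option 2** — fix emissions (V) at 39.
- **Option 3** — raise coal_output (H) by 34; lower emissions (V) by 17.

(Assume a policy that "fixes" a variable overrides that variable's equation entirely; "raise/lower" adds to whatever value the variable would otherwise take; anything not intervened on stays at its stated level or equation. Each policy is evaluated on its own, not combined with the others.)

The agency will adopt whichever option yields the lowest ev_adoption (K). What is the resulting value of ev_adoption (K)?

Option 1 (H + 48):
  V = 104
  H = 12 + 48 = 60
  K = 90 − 5·104 + 3·60 = -250
Option 2 (V := 39):
  V = 39
  H = 12
  K = 90 − 5·39 + 3·12 = -69
Option 3 (H + 34, V − 17):
  V = 104 − 17 = 87
  H = 12 + 34 = 46
  K = 90 − 5·87 + 3·46 = -207
Comparing — Option 1: K=-250, Option 2: K=-69, Option 3: K=-207. Lowest is -250 (Option 1).

-250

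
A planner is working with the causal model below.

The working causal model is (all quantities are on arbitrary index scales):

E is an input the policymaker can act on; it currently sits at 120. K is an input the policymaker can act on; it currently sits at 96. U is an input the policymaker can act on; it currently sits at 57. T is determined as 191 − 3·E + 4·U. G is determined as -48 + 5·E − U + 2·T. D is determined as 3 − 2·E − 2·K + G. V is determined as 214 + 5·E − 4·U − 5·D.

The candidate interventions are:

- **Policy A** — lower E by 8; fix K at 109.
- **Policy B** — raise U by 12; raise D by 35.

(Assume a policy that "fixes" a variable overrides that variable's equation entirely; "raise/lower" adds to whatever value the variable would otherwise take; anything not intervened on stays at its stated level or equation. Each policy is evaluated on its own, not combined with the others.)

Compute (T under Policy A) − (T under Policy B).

-24

Policy A (E − 8, K := 109):
  E = 120 − 8 = 112
  U = 57
  T = 191 − 3·112 + 4·57 = 83
Policy B (U + 12, D + 35):
  E = 120
  U = 57 + 12 = 69
  T = 191 − 3·120 + 4·69 = 107
T: 83 − 107 = -24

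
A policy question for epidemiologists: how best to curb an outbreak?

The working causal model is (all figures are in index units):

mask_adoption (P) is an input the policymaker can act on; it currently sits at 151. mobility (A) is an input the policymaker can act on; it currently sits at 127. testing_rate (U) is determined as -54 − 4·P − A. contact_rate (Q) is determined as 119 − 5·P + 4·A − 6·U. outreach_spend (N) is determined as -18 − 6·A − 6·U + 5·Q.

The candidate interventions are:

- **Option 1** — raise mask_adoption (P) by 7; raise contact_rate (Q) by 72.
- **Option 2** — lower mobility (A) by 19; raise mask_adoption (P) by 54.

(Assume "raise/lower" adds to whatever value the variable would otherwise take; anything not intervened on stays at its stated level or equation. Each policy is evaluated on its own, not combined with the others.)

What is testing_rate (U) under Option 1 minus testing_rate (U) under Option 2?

169

Option 1 (P + 7, Q + 72):
  P = 151 + 7 = 158
  A = 127
  U = -54 − 4·158 − 127 = -813
Option 2 (A − 19, P + 54):
  P = 151 + 54 = 205
  A = 127 − 19 = 108
  U = -54 − 4·205 − 108 = -982
U: -813 − (-982) = 169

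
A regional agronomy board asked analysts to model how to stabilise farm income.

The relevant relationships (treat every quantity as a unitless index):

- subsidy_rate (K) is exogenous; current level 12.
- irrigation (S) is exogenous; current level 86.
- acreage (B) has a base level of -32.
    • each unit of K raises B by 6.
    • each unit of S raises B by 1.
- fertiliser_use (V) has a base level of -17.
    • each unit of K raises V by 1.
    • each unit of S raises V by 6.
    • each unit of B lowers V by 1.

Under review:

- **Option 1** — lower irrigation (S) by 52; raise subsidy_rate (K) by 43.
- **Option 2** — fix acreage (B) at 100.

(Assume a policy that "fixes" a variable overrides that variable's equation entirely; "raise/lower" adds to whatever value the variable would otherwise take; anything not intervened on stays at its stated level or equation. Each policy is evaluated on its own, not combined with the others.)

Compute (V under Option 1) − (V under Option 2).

Option 1 (S − 52, K + 43):
  K = 12 + 43 = 55
  S = 86 − 52 = 34
  B = -32 + 6·55 + 34 = 332
  V = -17 + 55 + 6·34 − 332 = -90
Option 2 (B := 100):
  K = 12
  S = 86
  B = 100
  V = -17 + 12 + 6·86 − 100 = 411
V: -90 − 411 = -501

-501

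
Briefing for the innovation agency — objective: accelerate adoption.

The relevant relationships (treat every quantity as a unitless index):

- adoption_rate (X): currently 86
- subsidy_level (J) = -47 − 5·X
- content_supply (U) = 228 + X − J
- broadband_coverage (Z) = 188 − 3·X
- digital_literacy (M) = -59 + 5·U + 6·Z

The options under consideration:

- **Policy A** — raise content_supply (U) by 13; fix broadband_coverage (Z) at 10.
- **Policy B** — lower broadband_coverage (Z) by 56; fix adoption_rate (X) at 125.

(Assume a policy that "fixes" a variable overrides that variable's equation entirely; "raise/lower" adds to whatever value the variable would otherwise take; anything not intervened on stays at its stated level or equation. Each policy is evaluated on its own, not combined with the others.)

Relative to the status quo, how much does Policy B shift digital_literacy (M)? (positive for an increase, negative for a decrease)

132

Baseline:
  X = 86
  J = -47 − 5·86 = -477
  U = 228 + 86 − (-477) = 791
  Z = 188 − 3·86 = -70
  M = -59 + 5·791 + 6·(-70) = 3476
Policy B (Z − 56, X := 125):
  X = 125
  J = -47 − 5·125 = -672
  U = 228 + 125 − (-672) = 1025
  Z = 188 − 3·125 (−56 from intervention) = -243
  M = -59 + 5·1025 + 6·(-243) = 3608
Change in M: 3608 − 3476 = 132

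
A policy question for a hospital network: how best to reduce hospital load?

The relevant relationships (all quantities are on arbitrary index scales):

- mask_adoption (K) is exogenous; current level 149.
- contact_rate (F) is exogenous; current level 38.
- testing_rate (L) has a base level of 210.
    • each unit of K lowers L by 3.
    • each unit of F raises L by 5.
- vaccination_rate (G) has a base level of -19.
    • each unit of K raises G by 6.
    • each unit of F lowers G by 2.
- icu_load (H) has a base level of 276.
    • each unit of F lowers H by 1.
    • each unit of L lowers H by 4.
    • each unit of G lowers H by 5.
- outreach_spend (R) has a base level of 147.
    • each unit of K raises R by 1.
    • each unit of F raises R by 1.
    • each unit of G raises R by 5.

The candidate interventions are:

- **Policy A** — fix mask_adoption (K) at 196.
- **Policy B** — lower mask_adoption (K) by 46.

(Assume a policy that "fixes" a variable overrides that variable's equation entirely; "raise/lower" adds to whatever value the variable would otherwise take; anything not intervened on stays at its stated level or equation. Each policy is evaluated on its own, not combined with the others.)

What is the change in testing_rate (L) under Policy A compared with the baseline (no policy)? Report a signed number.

-141

Baseline:
  K = 149
  F = 38
  L = 210 − 3·149 + 5·38 = -47
Policy A (K := 196):
  K = 196
  F = 38
  L = 210 − 3·196 + 5·38 = -188
Change in L: -188 − (-47) = -141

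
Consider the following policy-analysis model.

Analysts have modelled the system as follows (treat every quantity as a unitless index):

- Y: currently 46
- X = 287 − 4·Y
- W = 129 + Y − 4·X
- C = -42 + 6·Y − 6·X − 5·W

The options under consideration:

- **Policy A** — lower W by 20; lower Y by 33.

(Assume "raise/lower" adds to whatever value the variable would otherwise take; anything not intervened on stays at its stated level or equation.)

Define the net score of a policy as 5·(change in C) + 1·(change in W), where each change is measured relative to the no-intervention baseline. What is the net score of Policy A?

8994

Baseline:
  Y = 46
  X = 287 − 4·46 = 103
  W = 129 + 46 − 4·103 = -237
  C = -42 + 6·46 − 6·103 − 5·(-237) = 801
Policy A (W − 20, Y − 33):
  Y = 46 − 33 = 13
  X = 287 − 4·13 = 235
  W = 129 + 13 − 4·235 (−20 from intervention) = -818
  C = -42 + 6·13 − 6·235 − 5·(-818) = 2716
ΔC = 2716 − 801 = 1915; ΔW = -818 − (-237) = -581
Score = 5·1915 + 1·(-581) = 8994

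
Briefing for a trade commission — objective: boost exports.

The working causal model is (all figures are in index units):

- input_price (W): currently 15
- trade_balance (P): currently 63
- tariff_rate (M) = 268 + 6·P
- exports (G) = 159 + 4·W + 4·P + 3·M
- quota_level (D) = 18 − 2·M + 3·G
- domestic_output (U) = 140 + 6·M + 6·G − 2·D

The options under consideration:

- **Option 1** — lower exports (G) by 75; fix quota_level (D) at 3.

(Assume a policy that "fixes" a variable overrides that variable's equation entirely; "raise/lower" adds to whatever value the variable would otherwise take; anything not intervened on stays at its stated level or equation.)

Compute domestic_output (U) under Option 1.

Option 1 (G − 75, D := 3):
  W = 15
  P = 63
  M = 268 + 6·63 = 646
  G = 159 + 4·15 + 4·63 + 3·646 (−75 from intervention) = 2334
  D = 3
  U = 140 + 6·646 + 6·2334 − 2·3 = 18014

18014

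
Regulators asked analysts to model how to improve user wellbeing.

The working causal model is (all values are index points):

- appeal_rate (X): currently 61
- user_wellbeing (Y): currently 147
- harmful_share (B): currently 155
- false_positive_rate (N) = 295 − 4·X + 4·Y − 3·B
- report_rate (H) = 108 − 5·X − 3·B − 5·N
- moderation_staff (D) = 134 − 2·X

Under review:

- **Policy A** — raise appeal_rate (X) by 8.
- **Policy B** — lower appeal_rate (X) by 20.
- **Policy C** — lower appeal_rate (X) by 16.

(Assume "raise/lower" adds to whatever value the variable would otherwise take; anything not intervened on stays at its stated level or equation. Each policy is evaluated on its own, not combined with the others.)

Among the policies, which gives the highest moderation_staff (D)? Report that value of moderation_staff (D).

Policy A (X + 8):
  X = 61 + 8 = 69
  D = 134 − 2·69 = -4
Policy B (X − 20):
  X = 61 − 20 = 41
  D = 134 − 2·41 = 52
Policy C (X − 16):
  X = 61 − 16 = 45
  D = 134 − 2·45 = 44
Comparing — Policy A: D=-4, Policy B: D=52, Policy C: D=44. Highest is 52 (Policy B).

52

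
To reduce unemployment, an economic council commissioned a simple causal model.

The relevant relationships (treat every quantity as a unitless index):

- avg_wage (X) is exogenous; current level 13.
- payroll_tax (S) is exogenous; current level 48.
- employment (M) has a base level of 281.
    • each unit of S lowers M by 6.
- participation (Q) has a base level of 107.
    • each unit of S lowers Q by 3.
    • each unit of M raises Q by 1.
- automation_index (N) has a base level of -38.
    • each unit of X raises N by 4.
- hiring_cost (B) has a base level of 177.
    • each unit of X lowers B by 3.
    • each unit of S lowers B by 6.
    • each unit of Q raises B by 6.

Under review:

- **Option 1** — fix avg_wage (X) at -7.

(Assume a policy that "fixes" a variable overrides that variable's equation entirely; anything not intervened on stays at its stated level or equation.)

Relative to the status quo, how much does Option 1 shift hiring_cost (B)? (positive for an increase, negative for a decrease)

Baseline:
  X = 13
  S = 48
  M = 281 − 6·48 = -7
  Q = 107 − 3·48 + (-7) = -44
  B = 177 − 3·13 − 6·48 + 6·(-44) = -414
Option 1 (X := -7):
  X = -7
  S = 48
  M = 281 − 6·48 = -7
  Q = 107 − 3·48 + (-7) = -44
  B = 177 − 3·(-7) − 6·48 + 6·(-44) = -354
Change in B: -354 − (-414) = 60

60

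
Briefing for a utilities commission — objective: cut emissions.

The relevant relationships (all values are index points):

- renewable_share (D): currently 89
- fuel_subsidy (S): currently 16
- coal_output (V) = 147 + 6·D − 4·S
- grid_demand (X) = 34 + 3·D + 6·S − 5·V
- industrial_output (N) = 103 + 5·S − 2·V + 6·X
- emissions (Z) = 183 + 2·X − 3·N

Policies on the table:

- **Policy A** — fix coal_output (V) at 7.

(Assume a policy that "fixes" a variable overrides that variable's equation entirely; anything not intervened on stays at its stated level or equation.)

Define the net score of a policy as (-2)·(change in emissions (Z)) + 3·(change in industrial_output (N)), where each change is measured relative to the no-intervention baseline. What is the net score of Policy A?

Baseline:
  D = 89
  S = 16
  V = 147 + 6·89 − 4·16 = 617
  X = 34 + 3·89 + 6·16 − 5·617 = -2688
  N = 103 + 5·16 − 2·617 + 6·(-2688) = -17179
  Z = 183 + 2·(-2688) − 3·(-17179) = 46344
Policy A (V := 7):
  D = 89
  S = 16
  V = 7
  X = 34 + 3·89 + 6·16 − 5·7 = 362
  N = 103 + 5·16 − 2·7 + 6·362 = 2341
  Z = 183 + 2·362 − 3·2341 = -6116
ΔZ = -6116 − 46344 = -52460; ΔN = 2341 − (-17179) = 19520
Score = (-2)·(-52460) + 3·19520 = 163480

163480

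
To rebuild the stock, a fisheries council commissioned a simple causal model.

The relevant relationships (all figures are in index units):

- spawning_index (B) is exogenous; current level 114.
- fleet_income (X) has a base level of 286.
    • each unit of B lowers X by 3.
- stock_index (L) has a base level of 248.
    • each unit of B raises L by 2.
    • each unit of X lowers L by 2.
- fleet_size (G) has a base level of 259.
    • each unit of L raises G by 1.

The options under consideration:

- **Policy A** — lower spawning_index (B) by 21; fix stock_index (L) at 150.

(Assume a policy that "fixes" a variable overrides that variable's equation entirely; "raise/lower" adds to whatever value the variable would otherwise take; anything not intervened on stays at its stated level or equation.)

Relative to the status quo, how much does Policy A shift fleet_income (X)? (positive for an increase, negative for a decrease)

63

Baseline:
  B = 114
  X = 286 − 3·114 = -56
Policy A (B − 21, L := 150):
  B = 114 − 21 = 93
  X = 286 − 3·93 = 7
Change in X: 7 − (-56) = 63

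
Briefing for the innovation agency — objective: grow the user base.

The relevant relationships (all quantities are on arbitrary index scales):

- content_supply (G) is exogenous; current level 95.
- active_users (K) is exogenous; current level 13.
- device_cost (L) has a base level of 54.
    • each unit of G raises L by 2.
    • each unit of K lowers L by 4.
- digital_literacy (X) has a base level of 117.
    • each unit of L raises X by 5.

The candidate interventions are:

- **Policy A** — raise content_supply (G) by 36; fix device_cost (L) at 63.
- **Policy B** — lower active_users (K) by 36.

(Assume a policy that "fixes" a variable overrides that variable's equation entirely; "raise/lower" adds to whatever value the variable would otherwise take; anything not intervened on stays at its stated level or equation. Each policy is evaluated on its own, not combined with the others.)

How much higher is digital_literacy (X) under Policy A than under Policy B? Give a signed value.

Policy A (G + 36, L := 63):
  G = 95 + 36 = 131
  K = 13
  L = 63
  X = 117 + 5·63 = 432
Policy B (K − 36):
  G = 95
  K = 13 − 36 = -23
  L = 54 + 2·95 − 4·(-23) = 336
  X = 117 + 5·336 = 1797
X: 432 − 1797 = -1365

-1365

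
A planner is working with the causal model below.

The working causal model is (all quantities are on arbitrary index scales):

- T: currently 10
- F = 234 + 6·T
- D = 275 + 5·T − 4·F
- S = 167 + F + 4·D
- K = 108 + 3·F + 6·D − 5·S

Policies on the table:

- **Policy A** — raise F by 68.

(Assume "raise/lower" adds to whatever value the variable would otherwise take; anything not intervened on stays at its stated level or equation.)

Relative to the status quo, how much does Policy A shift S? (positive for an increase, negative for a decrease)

Baseline:
  T = 10
  F = 234 + 6·10 = 294
  D = 275 + 5·10 − 4·294 = -851
  S = 167 + 294 + 4·(-851) = -2943
Policy A (F + 68):
  T = 10
  F = 234 + 6·10 (+68 from intervention) = 362
  D = 275 + 5·10 − 4·362 = -1123
  S = 167 + 362 + 4·(-1123) = -3963
Change in S: -3963 − (-2943) = -1020

-1020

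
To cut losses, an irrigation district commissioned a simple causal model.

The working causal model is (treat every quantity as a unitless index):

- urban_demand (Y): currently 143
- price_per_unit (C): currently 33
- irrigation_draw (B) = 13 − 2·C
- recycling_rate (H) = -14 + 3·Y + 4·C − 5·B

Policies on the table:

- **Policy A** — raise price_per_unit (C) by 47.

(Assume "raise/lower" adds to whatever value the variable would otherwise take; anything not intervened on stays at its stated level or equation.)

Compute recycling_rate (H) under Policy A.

1470

Policy A (C + 47):
  Y = 143
  C = 33 + 47 = 80
  B = 13 − 2·80 = -147
  H = -14 + 3·143 + 4·80 − 5·(-147) = 1470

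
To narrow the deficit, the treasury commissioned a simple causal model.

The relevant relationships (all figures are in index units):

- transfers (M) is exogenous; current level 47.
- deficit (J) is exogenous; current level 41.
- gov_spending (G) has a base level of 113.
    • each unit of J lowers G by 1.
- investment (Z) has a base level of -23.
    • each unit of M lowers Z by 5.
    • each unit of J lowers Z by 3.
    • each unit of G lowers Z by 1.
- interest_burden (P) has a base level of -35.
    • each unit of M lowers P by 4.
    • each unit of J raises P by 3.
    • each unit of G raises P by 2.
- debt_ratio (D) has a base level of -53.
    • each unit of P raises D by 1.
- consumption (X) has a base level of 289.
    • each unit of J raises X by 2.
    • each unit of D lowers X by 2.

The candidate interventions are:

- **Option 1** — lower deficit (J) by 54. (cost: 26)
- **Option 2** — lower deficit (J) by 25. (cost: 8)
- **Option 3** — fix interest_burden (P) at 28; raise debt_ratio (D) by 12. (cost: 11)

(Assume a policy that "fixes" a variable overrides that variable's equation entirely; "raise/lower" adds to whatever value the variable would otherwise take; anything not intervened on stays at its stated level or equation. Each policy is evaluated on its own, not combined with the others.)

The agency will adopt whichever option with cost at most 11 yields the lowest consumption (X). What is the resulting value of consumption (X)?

Option 2 (J − 25):
  M = 47
  J = 41 − 25 = 16
  G = 113 − 16 = 97
  P = -35 − 4·47 + 3·16 + 2·97 = 19
  D = -53 + 19 = -34
  X = 289 + 2·16 − 2·(-34) = 389
Option 3 (P := 28, D + 12):
  M = 47
  J = 41
  G = 113 − 41 = 72
  P = 28
  D = -53 + 28 (+12 from intervention) = -13
  X = 289 + 2·41 − 2·(-13) = 397
Comparing — Option 2: X=389, Option 3: X=397. Lowest is 389 (Option 2).

389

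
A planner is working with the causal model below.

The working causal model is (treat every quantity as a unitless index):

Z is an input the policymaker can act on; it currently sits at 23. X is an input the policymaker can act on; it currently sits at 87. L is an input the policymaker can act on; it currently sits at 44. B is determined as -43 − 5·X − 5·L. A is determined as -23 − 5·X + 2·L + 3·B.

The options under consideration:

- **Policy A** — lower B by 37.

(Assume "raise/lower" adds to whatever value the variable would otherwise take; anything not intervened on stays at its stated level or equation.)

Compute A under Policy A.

-2575

Policy A (B − 37):
  X = 87
  L = 44
  B = -43 − 5·87 − 5·44 (−37 from intervention) = -735
  A = -23 − 5·87 + 2·44 + 3·(-735) = -2575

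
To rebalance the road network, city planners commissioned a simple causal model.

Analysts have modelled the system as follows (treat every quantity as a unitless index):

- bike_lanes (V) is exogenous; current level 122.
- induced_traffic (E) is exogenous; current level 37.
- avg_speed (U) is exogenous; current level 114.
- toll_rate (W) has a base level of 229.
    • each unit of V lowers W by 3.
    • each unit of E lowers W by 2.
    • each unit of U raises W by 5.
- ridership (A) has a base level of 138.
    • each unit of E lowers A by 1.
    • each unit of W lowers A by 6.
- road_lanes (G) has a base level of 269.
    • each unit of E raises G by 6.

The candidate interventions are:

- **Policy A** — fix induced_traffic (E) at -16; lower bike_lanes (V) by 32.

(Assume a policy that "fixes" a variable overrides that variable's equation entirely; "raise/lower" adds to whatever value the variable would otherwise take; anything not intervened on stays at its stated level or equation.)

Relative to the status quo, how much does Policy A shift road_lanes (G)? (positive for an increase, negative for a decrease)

-318

Baseline:
  E = 37
  G = 269 + 6·37 = 491
Policy A (E := -16, V − 32):
  E = -16
  G = 269 + 6·(-16) = 173
Change in G: 173 − 491 = -318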